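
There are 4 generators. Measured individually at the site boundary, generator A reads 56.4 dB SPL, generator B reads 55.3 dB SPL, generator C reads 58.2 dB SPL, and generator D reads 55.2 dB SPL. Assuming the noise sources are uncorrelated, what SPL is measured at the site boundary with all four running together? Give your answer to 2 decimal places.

62.47 dB SPL

Uncorrelated sources add in intensity (power), not in dB.
L_total = 10·log₁₀(10^(56.4/10) + 10^(55.3/10) + 10^(58.2/10) + 10^(55.2/10)) = 10·log₁₀(1767000) = 62.47 dB SPL.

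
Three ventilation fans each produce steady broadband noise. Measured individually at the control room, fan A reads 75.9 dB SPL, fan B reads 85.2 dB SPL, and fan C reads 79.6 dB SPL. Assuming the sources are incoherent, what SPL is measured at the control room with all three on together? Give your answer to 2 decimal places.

86.64 dB SPL

Uncorrelated sources add in intensity (power), not in dB.
L_total = 10·log₁₀(10^(75.9/10) + 10^(85.2/10) + 10^(79.6/10)) = 10·log₁₀(461200000) = 86.64 dB SPL.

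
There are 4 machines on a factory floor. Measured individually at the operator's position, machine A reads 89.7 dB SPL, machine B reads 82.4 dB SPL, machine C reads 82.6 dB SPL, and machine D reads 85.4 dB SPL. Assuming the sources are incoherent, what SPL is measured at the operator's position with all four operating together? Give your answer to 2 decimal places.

Uncorrelated sources add in intensity (power), not in dB.
L_total = 10·log₁₀(10^(89.7/10) + 10^(82.4/10) + 10^(82.6/10) + 10^(85.4/10)) = 10·log₁₀(1636000000) = 92.14 dB SPL.

92.14 dB SPL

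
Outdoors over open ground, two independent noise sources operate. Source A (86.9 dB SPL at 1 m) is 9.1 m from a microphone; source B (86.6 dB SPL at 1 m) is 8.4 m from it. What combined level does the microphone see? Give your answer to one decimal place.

70.9 dB SPL

At the listener: L_A = 86.9 − 20·log₁₀(9.1) = 67.72 dB; L_B = 86.6 − 20·log₁₀(8.4) = 68.11 dB.
Combined: 10·log₁₀(10^(67.72/10)+10^(68.11/10)) = 70.9 dB SPL.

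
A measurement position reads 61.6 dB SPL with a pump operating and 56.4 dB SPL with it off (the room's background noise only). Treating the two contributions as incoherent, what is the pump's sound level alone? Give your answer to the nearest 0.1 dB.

Subtract intensities: L_src = 10·log₁₀(10^(L_total/10) − 10^(L_bg/10)).
L_src = 10·log₁₀(10^(61.6/10) − 10^(56.4/10)) = 10·log₁₀(1009000) = 60.0 dB SPL.

60.0 dB SPL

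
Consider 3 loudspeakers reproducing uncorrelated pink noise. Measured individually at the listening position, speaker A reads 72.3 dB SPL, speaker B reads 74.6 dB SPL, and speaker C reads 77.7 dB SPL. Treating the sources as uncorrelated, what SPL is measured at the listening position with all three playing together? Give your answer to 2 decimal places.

Incoherent sources sum as intensities:
L_total = 10·log₁₀(10^(72.3/10) + 10^(74.6/10) + 10^(77.7/10)) = 10·log₁₀(104700000) = 80.20 dB SPL.

80.20 dB SPL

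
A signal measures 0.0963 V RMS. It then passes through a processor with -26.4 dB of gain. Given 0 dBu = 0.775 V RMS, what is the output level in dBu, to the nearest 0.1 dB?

-44.5 dBu

Input level: 20·log₁₀(0.0963/0.775) = -18.11 dBu.
Output: -18.11 − 26.4 = -44.5 dBu.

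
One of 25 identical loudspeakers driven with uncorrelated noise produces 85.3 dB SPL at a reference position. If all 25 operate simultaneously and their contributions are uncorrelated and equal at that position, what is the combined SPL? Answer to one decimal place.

99.3 dB SPL

25 equal incoherent sources raise the level by 10·log₁₀(25) = 13.98 dB.
L_total = 85.3 + 13.98 = 99.3 dB SPL.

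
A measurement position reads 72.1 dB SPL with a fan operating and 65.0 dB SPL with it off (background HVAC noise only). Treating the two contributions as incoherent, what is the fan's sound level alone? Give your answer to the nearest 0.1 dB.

Subtract intensities: L_src = 10·log₁₀(10^(L_total/10) − 10^(L_bg/10)).
L_src = 10·log₁₀(10^(72.1/10) − 10^(65.0/10)) = 10·log₁₀(13060000) = 71.2 dB SPL.

71.2 dB SPL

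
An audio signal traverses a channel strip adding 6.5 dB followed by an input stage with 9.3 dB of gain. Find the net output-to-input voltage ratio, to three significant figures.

6.17

Net gain = 6.5 + 9.3 = 15.8 dB.
Voltage ratio = 10^(15.8/20) = 6.17.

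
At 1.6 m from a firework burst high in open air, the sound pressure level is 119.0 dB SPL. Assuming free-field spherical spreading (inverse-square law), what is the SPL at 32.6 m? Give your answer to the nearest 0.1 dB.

92.8 dB SPL

For a point source in a free field, ΔL = −20·log₁₀(d₂/d₁).
ΔL = −20·log₁₀(32.6/1.6) = -26.18 dB, so L₂ = 119.0 + (-26.18) = 92.8 dB SPL.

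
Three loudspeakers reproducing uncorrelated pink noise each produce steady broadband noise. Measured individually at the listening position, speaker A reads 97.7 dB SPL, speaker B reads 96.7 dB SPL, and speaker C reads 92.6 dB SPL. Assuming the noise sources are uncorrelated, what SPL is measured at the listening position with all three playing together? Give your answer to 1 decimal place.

Uncorrelated sources add in intensity (power), not in dB.
L_total = 10·log₁₀(10^(97.7/10) + 10^(96.7/10) + 10^(92.6/10)) = 10·log₁₀(12385000000) = 100.9 dB SPL.

100.9 dB SPL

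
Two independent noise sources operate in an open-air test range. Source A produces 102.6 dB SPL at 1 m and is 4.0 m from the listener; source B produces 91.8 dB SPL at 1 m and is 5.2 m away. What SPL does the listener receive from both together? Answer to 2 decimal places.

At the listener: L_A = 102.6 − 20·log₁₀(4.0) = 90.559 dB; L_B = 91.8 − 20·log₁₀(5.2) = 77.480 dB.
Combined: 10·log₁₀(10^(90.559/10)+10^(77.480/10)) = 90.77 dB SPL.

90.77 dB SPL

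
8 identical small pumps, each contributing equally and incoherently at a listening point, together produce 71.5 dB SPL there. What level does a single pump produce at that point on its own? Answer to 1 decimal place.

62.5 dB SPL

8 equal incoherent sources add 10·log₁₀(8) = 9.03 dB over one source.
L_one = 71.5 − 9.03 = 62.5 dB SPL.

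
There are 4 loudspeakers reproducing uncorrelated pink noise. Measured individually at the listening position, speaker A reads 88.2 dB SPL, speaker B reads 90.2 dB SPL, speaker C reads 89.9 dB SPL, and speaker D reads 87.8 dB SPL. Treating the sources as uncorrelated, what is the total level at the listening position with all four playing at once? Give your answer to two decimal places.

Add the sources as powers (linear), then convert back to dB:
L_total = 10·log₁₀(10^(88.2/10) + 10^(90.2/10) + 10^(89.9/10) + 10^(87.8/10)) = 10·log₁₀(3288000000) = 95.17 dB SPL.

95.17 dB SPL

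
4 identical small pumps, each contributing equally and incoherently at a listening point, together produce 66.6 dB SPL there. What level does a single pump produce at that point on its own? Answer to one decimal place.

60.6 dB SPL

4 equal incoherent sources add 10·log₁₀(4) = 6.02 dB over one source.
L_one = 66.6 − 6.02 = 60.6 dB SPL.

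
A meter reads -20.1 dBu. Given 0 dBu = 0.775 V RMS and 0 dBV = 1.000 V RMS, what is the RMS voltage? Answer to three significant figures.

V = 0.775 V × 10^(-20.1/20).
= 0.775 × 0.09886 = 0.0766 V.

0.0766 V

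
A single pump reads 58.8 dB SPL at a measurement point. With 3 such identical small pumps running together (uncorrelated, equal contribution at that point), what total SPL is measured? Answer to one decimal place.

3 equal incoherent sources raise the level by 10·log₁₀(3) = 4.77 dB.
L_total = 58.8 + 4.77 = 63.6 dB SPL.

63.6 dB SPL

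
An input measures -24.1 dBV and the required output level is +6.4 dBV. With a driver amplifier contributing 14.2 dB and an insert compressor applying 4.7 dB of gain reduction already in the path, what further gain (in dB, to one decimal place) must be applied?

21.0 dB

The required make-up gain is the shortfall in the dB sum.
G = +6.4 − (-24.1) − 14.2 + 4.7 = 21.0 dB.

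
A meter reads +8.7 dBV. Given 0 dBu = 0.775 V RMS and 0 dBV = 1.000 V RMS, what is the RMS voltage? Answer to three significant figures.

V = 1.000 V × 10^(+8.7/20).
= 1.000 × 2.723 = 2.72 V.

2.72 V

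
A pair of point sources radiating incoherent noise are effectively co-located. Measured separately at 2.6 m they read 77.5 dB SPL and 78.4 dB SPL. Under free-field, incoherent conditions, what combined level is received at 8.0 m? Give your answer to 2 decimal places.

Combined at 2.6 m: 10·log₁₀(10^(77.5/10)+10^(78.4/10)) = 80.984 dB SPL.
Then apply −20·log₁₀(8.0/2.6) = -9.762 dB → 71.22 dB SPL.

71.22 dB SPL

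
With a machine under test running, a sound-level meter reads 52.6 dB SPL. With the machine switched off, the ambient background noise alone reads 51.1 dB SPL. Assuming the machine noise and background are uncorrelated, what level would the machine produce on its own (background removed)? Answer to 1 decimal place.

Subtract intensities: L_src = 10·log₁₀(10^(L_total/10) − 10^(L_bg/10)).
L_src = 10·log₁₀(10^(52.6/10) − 10^(51.1/10)) = 10·log₁₀(53150) = 47.3 dB SPL.

47.3 dB SPL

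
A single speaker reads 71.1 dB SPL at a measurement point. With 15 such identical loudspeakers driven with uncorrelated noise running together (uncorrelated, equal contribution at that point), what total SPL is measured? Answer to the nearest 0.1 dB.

82.9 dB SPL

15 equal incoherent sources raise the level by 10·log₁₀(15) = 11.76 dB.
L_total = 71.1 + 11.76 = 82.9 dB SPL.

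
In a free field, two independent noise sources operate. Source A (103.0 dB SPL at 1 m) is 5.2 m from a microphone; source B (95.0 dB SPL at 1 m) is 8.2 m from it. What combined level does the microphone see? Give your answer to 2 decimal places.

88.95 dB SPL

At the listener: L_A = 103.0 − 20·log₁₀(5.2) = 88.680 dB; L_B = 95.0 − 20·log₁₀(8.2) = 76.724 dB.
Combined: 10·log₁₀(10^(88.680/10)+10^(76.724/10)) = 88.95 dB SPL.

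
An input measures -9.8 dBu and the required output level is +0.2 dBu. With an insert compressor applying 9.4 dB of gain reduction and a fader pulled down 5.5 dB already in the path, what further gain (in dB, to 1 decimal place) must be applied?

24.9 dB

The required make-up gain is the shortfall in the dB sum.
G = +0.2 − (-9.8) + 9.4 + 5.5 = 24.9 dB.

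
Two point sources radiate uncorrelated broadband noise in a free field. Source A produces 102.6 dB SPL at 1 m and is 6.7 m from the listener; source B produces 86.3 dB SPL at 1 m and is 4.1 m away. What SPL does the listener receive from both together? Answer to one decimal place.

86.3 dB SPL

At the listener: L_A = 102.6 − 20·log₁₀(6.7) = 86.08 dB; L_B = 86.3 − 20·log₁₀(4.1) = 74.04 dB.
Combined: 10·log₁₀(10^(86.08/10)+10^(74.04/10)) = 86.3 dB SPL.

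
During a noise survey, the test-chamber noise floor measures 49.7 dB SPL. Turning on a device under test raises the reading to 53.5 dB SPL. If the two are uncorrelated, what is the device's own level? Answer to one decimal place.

Background correction is a power subtraction:
L_src = 10·log₁₀(10^(53.5/10) − 10^(49.7/10)) = 10·log₁₀(130500) = 51.2 dB SPL.

51.2 dB SPL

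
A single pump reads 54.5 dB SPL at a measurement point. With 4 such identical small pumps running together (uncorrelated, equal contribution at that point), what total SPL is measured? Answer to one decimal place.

60.5 dB SPL

4 equal incoherent sources raise the level by 10·log₁₀(4) = 6.02 dB.
L_total = 54.5 + 6.02 = 60.5 dB SPL.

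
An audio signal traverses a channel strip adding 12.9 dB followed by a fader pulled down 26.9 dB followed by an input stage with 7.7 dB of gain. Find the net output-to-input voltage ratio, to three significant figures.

0.484

Net gain = 12.9 + (−26.9) + 7.7 = -6.3 dB.
Voltage ratio = 10^(-6.3/20) = 0.484.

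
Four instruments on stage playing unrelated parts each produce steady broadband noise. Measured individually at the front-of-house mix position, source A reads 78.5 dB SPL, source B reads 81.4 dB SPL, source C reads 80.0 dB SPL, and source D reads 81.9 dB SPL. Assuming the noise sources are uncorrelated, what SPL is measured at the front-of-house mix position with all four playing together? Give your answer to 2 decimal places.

86.66 dB SPL

Incoherent sources sum as intensities:
L_total = 10·log₁₀(10^(78.5/10) + 10^(81.4/10) + 10^(80.0/10) + 10^(81.9/10)) = 10·log₁₀(463700000) = 86.66 dB SPL.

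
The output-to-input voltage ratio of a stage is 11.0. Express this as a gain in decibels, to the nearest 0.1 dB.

20.8 dB

For a voltage ratio, dB = 20·log₁₀(V₂/V₁).
20·log₁₀(11.0) = 20.8 dB.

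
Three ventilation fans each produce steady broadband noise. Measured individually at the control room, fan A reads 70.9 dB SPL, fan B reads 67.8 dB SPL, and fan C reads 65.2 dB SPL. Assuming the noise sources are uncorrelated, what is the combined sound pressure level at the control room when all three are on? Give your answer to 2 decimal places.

73.35 dB SPL

Uncorrelated sources add in intensity (power), not in dB.
L_total = 10·log₁₀(10^(70.9/10) + 10^(67.8/10) + 10^(65.2/10)) = 10·log₁₀(21640000) = 73.35 dB SPL.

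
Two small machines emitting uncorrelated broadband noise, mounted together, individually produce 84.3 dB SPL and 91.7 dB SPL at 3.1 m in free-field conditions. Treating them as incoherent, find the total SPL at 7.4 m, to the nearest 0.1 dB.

84.9 dB SPL

Combined at 3.1 m: 10·log₁₀(10^(84.3/10)+10^(91.7/10)) = 92.43 dB SPL.
Then apply −20·log₁₀(7.4/3.1) = -7.56 dB → 84.9 dB SPL.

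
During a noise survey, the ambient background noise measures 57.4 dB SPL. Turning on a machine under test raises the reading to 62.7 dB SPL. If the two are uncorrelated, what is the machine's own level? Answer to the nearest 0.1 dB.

61.2 dB SPL

Background correction is a power subtraction:
L_src = 10·log₁₀(10^(62.7/10) − 10^(57.4/10)) = 10·log₁₀(1313000) = 61.2 dB SPL.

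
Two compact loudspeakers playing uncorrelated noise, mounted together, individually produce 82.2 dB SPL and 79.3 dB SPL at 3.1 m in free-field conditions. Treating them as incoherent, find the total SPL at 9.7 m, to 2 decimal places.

Combined at 3.1 m: 10·log₁₀(10^(82.2/10)+10^(79.3/10)) = 83.998 dB SPL.
Then apply −20·log₁₀(9.7/3.1) = -9.908 dB → 74.09 dB SPL.

74.09 dB SPL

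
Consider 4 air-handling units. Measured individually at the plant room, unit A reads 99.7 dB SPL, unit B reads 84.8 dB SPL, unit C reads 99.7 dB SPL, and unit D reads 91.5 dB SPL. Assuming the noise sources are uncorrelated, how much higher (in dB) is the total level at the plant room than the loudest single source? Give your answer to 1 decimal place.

Add the sources as powers (linear), then convert back to dB:
L_total = 10·log₁₀(10^(99.7/10) + 10^(84.8/10) + 10^(99.7/10) + 10^(91.5/10)) = 103.09 dB SPL.
Excess over the loudest (99.7 dB): 103.09 − 99.7 = 3.4 dB.

3.4 dB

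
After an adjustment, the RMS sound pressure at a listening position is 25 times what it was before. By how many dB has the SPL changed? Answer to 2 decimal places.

27.96 dB

Sound pressure is an amplitude quantity: ΔL = 20·log₁₀(p₂/p₁).
20·log₁₀(25) = 27.96 dB.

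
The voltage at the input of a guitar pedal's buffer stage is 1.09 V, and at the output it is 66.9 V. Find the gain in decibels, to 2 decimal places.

For a voltage ratio, dB = 20·log₁₀(V₂/V₁).
20·log₁₀(66.9/1.09) = 20·log₁₀(61.38) = 35.76 dB.

35.76 dB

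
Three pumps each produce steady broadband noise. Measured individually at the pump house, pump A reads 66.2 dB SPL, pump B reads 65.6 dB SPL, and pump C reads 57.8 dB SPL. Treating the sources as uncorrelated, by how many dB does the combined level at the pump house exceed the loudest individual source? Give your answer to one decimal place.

Uncorrelated sources add in intensity (power), not in dB.
L_total = 10·log₁₀(10^(66.2/10) + 10^(65.6/10) + 10^(57.8/10)) = 69.24 dB SPL.
Excess over the loudest (66.2 dB): 69.24 − 66.2 = 3.0 dB.

3.0 dB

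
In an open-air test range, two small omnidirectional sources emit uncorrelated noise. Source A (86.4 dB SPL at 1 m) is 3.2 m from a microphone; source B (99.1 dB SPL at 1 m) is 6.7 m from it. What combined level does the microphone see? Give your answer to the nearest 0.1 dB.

83.5 dB SPL

At the listener: L_A = 86.4 − 20·log₁₀(3.2) = 76.30 dB; L_B = 99.1 − 20·log₁₀(6.7) = 82.58 dB.
Combined: 10·log₁₀(10^(76.30/10)+10^(82.58/10)) = 83.5 dB SPL.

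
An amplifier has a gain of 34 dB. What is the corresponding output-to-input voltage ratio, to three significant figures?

Voltage ratio = 10^(dB/20).
10^(34/20) = 10^(1.700) = 50.1.

50.1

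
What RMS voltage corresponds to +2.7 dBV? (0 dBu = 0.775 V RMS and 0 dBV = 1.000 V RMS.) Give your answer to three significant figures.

1.36 V

V = 1.000 V × 10^(+2.7/20).
= 1.000 × 1.365 = 1.36 V.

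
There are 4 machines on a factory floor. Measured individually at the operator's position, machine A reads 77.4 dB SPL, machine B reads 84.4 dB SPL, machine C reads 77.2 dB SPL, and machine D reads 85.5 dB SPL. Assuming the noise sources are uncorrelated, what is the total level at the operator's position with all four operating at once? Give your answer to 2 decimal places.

88.68 dB SPL

Add the sources as powers (linear), then convert back to dB:
L_total = 10·log₁₀(10^(77.4/10) + 10^(84.4/10) + 10^(77.2/10) + 10^(85.5/10)) = 10·log₁₀(737700000) = 88.68 dB SPL.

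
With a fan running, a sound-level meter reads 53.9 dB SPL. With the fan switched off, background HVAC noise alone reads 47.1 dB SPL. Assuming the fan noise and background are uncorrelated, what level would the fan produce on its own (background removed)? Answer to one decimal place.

52.9 dB SPL

Background correction is a power subtraction:
L_src = 10·log₁₀(10^(53.9/10) − 10^(47.1/10)) = 10·log₁₀(194200) = 52.9 dB SPL.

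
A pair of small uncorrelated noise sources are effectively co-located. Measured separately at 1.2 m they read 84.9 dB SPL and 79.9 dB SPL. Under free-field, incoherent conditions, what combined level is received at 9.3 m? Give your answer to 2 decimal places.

68.31 dB SPL

Combined at 1.2 m: 10·log₁₀(10^(84.9/10)+10^(79.9/10)) = 86.093 dB SPL.
Then apply −20·log₁₀(9.3/1.2) = -17.786 dB → 68.31 dB SPL.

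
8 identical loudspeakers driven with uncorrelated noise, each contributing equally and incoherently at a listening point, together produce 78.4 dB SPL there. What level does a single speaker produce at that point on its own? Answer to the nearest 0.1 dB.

69.4 dB SPL

8 equal incoherent sources add 10·log₁₀(8) = 9.03 dB over one source.
L_one = 78.4 − 9.03 = 69.4 dB SPL.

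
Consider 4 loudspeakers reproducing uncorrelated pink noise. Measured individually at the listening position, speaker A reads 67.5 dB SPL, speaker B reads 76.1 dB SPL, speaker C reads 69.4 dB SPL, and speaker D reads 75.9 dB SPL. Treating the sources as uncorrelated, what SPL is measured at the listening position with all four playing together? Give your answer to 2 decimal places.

79.73 dB SPL

Add the sources as powers (linear), then convert back to dB:
L_total = 10·log₁₀(10^(67.5/10) + 10^(76.1/10) + 10^(69.4/10) + 10^(75.9/10)) = 10·log₁₀(93980000) = 79.73 dB SPL.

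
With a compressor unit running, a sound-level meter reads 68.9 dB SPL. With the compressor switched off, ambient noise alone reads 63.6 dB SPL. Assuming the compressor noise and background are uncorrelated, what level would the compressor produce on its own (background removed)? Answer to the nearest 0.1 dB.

67.4 dB SPL

Remove the background by subtracting linear intensities:
L_src = 10·log₁₀(10^(68.9/10) − 10^(63.6/10)) = 10·log₁₀(5472000) = 67.4 dB SPL.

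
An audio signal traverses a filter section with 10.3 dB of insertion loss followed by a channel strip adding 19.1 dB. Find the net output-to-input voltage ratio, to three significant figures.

2.75

Net gain = (−10.3) + 19.1 = 8.8 dB.
Voltage ratio = 10^(8.8/20) = 2.75.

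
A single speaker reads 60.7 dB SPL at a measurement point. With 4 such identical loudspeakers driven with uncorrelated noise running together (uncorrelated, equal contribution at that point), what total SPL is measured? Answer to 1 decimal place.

66.7 dB SPL

4 equal incoherent sources raise the level by 10·log₁₀(4) = 6.02 dB.
L_total = 60.7 + 6.02 = 66.7 dB SPL.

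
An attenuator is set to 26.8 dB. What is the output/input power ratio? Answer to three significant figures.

0.00209

Power ratio = 10^(dB/10).
10^(-26.8/10) = 10^(-2.680) = 0.00209.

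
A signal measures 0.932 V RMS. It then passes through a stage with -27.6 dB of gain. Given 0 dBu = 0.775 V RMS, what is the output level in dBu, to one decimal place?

-26.0 dBu

Input level: 20·log₁₀(0.932/0.775) = 1.60 dBu.
Output: 1.60 − 27.6 = -26.0 dBu.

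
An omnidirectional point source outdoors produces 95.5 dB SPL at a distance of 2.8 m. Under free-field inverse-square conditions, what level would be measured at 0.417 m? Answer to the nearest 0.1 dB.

For a point source in a free field, ΔL = −20·log₁₀(d₂/d₁).
ΔL = −20·log₁₀(0.417/2.8) = 16.54 dB, so L₂ = 95.5 + (16.54) = 112.0 dB SPL.

112.0 dB SPL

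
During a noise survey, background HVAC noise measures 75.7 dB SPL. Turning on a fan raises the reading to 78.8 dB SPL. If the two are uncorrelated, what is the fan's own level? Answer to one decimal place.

Background correction is a power subtraction:
L_src = 10·log₁₀(10^(78.8/10) − 10^(75.7/10)) = 10·log₁₀(38700000) = 75.9 dB SPL.

75.9 dB SPL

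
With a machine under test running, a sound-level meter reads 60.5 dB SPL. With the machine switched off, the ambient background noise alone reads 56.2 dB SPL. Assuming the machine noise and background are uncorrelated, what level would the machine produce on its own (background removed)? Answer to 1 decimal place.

58.5 dB SPL

Subtract intensities: L_src = 10·log₁₀(10^(L_total/10) − 10^(L_bg/10)).
L_src = 10·log₁₀(10^(60.5/10) − 10^(56.2/10)) = 10·log₁₀(705100) = 58.5 dB SPL.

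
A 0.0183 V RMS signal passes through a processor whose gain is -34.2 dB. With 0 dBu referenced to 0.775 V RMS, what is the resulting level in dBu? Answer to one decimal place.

-66.7 dBu

Input level: 20·log₁₀(0.0183/0.775) = -32.54 dBu.
Output: -32.54 − 34.2 = -66.7 dBu.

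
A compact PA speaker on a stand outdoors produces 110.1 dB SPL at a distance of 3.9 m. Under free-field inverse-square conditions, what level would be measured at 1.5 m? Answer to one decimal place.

118.4 dB SPL

For a point source in a free field, ΔL = −20·log₁₀(d₂/d₁).
ΔL = −20·log₁₀(1.5/3.9) = 8.30 dB, so L₂ = 110.1 + (8.30) = 118.4 dB SPL.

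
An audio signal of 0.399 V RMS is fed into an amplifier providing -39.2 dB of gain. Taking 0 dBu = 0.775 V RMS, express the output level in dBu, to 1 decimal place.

-45.0 dBu

Input level: 20·log₁₀(0.399/0.775) = -5.77 dBu.
Output: -5.77 − 39.2 = -45.0 dBu.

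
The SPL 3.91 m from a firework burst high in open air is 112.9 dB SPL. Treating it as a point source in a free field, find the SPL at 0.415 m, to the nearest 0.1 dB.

For a point source in a free field, ΔL = −20·log₁₀(d₂/d₁).
ΔL = −20·log₁₀(0.415/3.91) = 19.48 dB, so L₂ = 112.9 + (19.48) = 132.4 dB SPL.

132.4 dB SPL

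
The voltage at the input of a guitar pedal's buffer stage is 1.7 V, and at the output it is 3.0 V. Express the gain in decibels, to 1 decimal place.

For a voltage ratio, dB = 20·log₁₀(V₂/V₁).
20·log₁₀(3.0/1.7) = 20·log₁₀(1.765) = 4.9 dB.

4.9 dB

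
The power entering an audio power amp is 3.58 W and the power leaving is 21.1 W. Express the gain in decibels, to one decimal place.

7.7 dB

Power ratio → dB uses the 10·log₁₀ form:
10·log₁₀(21.1/3.58) = 10·log₁₀(5.894) = 7.7 dB.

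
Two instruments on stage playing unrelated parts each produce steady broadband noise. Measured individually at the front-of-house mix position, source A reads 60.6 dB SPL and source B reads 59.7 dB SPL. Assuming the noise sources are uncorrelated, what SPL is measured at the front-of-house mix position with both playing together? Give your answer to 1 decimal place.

63.2 dB SPL

Add the sources as powers (linear), then convert back to dB:
L_total = 10·log₁₀(10^(60.6/10) + 10^(59.7/10)) = 10·log₁₀(2081000) = 63.2 dB SPL.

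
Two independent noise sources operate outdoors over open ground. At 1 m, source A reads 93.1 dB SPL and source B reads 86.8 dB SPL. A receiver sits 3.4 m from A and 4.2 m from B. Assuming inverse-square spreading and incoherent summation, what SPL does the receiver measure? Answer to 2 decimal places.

At the listener: L_A = 93.1 − 20·log₁₀(3.4) = 82.470 dB; L_B = 86.8 − 20·log₁₀(4.2) = 74.335 dB.
Combined: 10·log₁₀(10^(82.470/10)+10^(74.335/10)) = 83.09 dB SPL.

83.09 dB SPL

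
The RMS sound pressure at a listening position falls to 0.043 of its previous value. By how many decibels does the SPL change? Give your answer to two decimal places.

SPL change from a pressure ratio uses the 20·log₁₀ form:
20·log₁₀(0.043) = -27.33 dB.

-27.33 dB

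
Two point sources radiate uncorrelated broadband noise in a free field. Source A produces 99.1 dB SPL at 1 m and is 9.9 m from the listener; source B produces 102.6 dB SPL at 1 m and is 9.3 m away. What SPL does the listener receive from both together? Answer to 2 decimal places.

84.67 dB SPL

At the listener: L_A = 99.1 − 20·log₁₀(9.9) = 79.187 dB; L_B = 102.6 − 20·log₁₀(9.3) = 83.230 dB.
Combined: 10·log₁₀(10^(79.187/10)+10^(83.230/10)) = 84.67 dB SPL.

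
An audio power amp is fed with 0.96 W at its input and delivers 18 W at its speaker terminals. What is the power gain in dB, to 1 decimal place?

Power is a power quantity, so gain = 10·log₁₀(P_out/P_in).
10·log₁₀(18/0.96) = 10·log₁₀(18.75) = 12.7 dB.

12.7 dB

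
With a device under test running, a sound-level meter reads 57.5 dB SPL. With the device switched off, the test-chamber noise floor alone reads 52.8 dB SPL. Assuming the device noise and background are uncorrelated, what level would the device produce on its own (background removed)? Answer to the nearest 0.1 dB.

55.7 dB SPL

Subtract intensities: L_src = 10·log₁₀(10^(L_total/10) − 10^(L_bg/10)).
L_src = 10·log₁₀(10^(57.5/10) − 10^(52.8/10)) = 10·log₁₀(371800) = 55.7 dB SPL.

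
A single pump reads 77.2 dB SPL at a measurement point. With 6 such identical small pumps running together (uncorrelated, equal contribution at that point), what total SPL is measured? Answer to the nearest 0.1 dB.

85.0 dB SPL

6 equal incoherent sources raise the level by 10·log₁₀(6) = 7.78 dB.
L_total = 77.2 + 7.78 = 85.0 dB SPL.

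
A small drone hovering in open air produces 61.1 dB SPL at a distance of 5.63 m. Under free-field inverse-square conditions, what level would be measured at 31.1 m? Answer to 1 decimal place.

46.3 dB SPL

For a point source in a free field, ΔL = −20·log₁₀(d₂/d₁).
ΔL = −20·log₁₀(31.1/5.63) = -14.85 dB, so L₂ = 61.1 + (-14.85) = 46.3 dB SPL.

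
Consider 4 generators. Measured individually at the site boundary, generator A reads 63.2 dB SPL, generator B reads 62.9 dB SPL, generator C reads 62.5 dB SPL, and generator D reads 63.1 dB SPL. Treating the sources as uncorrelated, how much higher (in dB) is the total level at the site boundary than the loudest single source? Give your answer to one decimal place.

5.8 dB

Add the sources as powers (linear), then convert back to dB:
L_total = 10·log₁₀(10^(63.2/10) + 10^(62.9/10) + 10^(62.5/10) + 10^(63.1/10)) = 68.95 dB SPL.
Excess over the loudest (63.2 dB): 68.95 − 63.2 = 5.8 dB.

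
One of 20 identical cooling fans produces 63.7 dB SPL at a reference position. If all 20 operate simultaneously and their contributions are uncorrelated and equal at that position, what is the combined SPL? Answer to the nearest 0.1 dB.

20 equal incoherent sources raise the level by 10·log₁₀(20) = 13.01 dB.
L_total = 63.7 + 13.01 = 76.7 dB SPL.

76.7 dB SPL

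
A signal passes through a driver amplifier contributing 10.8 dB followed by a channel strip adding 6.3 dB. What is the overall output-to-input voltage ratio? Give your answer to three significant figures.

Net gain = 10.8 + 6.3 = 17.1 dB.
Voltage ratio = 10^(17.1/20) = 7.16.

7.16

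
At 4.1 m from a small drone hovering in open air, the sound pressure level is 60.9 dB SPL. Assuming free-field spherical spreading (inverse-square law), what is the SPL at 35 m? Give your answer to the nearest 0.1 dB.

For a point source in a free field, ΔL = −20·log₁₀(d₂/d₁).
ΔL = −20·log₁₀(35/4.1) = -18.63 dB, so L₂ = 60.9 + (-18.63) = 42.3 dB SPL.

42.3 dB SPL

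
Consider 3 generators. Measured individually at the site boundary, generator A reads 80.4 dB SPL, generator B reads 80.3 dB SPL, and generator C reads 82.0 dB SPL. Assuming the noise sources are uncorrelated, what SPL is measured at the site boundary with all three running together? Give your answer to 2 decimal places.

85.74 dB SPL

Incoherent sources sum as intensities:
L_total = 10·log₁₀(10^(80.4/10) + 10^(80.3/10) + 10^(82.0/10)) = 10·log₁₀(375300000) = 85.74 dB SPL.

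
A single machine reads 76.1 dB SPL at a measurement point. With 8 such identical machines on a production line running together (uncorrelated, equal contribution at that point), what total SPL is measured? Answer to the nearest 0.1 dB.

85.1 dB SPL

8 equal incoherent sources raise the level by 10·log₁₀(8) = 9.03 dB.
L_total = 76.1 + 9.03 = 85.1 dB SPL.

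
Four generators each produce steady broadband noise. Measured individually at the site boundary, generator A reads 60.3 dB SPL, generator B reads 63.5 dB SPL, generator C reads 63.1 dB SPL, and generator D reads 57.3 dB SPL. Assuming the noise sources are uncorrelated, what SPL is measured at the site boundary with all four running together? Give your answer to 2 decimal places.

67.70 dB SPL

Uncorrelated sources add in intensity (power), not in dB.
L_total = 10·log₁₀(10^(60.3/10) + 10^(63.5/10) + 10^(63.1/10) + 10^(57.3/10)) = 10·log₁₀(5889000) = 67.70 dB SPL.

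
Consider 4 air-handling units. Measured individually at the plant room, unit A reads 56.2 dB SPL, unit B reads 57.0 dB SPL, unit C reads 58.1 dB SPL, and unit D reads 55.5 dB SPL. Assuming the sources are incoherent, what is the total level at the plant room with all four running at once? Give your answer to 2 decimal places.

Incoherent sources sum as intensities:
L_total = 10·log₁₀(10^(56.2/10) + 10^(57.0/10) + 10^(58.1/10) + 10^(55.5/10)) = 10·log₁₀(1919000) = 62.83 dB SPL.

62.83 dB SPL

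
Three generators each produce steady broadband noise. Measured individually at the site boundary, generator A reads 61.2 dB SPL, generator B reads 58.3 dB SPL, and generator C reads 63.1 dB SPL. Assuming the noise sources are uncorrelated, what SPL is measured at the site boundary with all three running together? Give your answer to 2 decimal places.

Incoherent sources sum as intensities:
L_total = 10·log₁₀(10^(61.2/10) + 10^(58.3/10) + 10^(63.1/10)) = 10·log₁₀(4036000) = 66.06 dB SPL.

66.06 dB SPL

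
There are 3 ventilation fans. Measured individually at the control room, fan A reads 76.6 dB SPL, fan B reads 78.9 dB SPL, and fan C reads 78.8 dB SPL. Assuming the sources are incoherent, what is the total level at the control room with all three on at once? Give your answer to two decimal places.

82.99 dB SPL

Add the sources as powers (linear), then convert back to dB:
L_total = 10·log₁₀(10^(76.6/10) + 10^(78.9/10) + 10^(78.8/10)) = 10·log₁₀(199200000) = 82.99 dB SPL.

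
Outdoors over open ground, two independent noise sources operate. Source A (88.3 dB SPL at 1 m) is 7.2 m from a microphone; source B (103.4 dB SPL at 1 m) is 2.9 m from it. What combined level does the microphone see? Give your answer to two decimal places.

94.17 dB SPL

At the listener: L_A = 88.3 − 20·log₁₀(7.2) = 71.153 dB; L_B = 103.4 − 20·log₁₀(2.9) = 94.152 dB.
Combined: 10·log₁₀(10^(71.153/10)+10^(94.152/10)) = 94.17 dB SPL.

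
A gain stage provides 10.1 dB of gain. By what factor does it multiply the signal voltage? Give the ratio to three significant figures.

3.20

Voltage ratio = 10^(dB/20).
10^(10.1/20) = 10^(0.5050) = 3.20.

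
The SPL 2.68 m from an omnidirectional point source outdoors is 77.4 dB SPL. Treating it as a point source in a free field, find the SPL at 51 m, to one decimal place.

51.8 dB SPL

Inverse-square spreading gives ΔL = −20·log₁₀(d₂/d₁).
ΔL = −20·log₁₀(51/2.68) = -25.59 dB, so L₂ = 77.4 + (-25.59) = 51.8 dB SPL.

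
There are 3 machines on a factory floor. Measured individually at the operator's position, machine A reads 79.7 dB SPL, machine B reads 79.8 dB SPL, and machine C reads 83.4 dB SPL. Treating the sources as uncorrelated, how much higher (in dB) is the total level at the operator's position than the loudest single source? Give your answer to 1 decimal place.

2.7 dB

Incoherent sources sum as intensities:
L_total = 10·log₁₀(10^(79.7/10) + 10^(79.8/10) + 10^(83.4/10)) = 86.10 dB SPL.
Excess over the loudest (83.4 dB): 86.10 − 83.4 = 2.7 dB.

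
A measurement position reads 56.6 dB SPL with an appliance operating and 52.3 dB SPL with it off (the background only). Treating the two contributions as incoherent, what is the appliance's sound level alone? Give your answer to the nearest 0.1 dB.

54.6 dB SPL

Subtract intensities: L_src = 10·log₁₀(10^(L_total/10) − 10^(L_bg/10)).
L_src = 10·log₁₀(10^(56.6/10) − 10^(52.3/10)) = 10·log₁₀(287300) = 54.6 dB SPL.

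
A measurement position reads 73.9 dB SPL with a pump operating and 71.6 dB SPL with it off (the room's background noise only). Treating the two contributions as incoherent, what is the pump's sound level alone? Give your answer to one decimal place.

70.0 dB SPL

Remove the background by subtracting linear intensities:
L_src = 10·log₁₀(10^(73.9/10) − 10^(71.6/10)) = 10·log₁₀(10090000) = 70.0 dB SPL.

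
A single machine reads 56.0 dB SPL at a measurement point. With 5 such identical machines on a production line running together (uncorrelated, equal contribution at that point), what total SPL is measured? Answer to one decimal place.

5 equal incoherent sources raise the level by 10·log₁₀(5) = 6.99 dB.
L_total = 56.0 + 6.99 = 63.0 dB SPL.

63.0 dB SPL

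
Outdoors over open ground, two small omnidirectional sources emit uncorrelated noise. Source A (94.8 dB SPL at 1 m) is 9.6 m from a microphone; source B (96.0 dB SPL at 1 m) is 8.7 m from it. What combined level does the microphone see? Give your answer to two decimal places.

79.31 dB SPL

At the listener: L_A = 94.8 − 20·log₁₀(9.6) = 75.155 dB; L_B = 96.0 − 20·log₁₀(8.7) = 77.210 dB.
Combined: 10·log₁₀(10^(75.155/10)+10^(77.210/10)) = 79.31 dB SPL.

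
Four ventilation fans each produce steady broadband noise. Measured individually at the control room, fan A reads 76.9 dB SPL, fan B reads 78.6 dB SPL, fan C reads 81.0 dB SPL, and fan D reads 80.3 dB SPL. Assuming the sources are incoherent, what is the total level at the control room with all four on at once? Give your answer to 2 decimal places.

Uncorrelated sources add in intensity (power), not in dB.
L_total = 10·log₁₀(10^(76.9/10) + 10^(78.6/10) + 10^(81.0/10) + 10^(80.3/10)) = 10·log₁₀(354500000) = 85.50 dB SPL.

85.50 dB SPL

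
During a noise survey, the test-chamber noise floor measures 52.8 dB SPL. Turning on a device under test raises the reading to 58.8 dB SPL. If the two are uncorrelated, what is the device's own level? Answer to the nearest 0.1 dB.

Background correction is a power subtraction:
L_src = 10·log₁₀(10^(58.8/10) − 10^(52.8/10)) = 10·log₁₀(568000) = 57.5 dB SPL.

57.5 dB SPL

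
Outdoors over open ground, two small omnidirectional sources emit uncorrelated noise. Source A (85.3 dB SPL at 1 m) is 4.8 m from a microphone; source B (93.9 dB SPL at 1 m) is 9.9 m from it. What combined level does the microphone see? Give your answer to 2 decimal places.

75.99 dB SPL

At the listener: L_A = 85.3 − 20·log₁₀(4.8) = 71.675 dB; L_B = 93.9 − 20·log₁₀(9.9) = 73.987 dB.
Combined: 10·log₁₀(10^(71.675/10)+10^(73.987/10)) = 75.99 dB SPL.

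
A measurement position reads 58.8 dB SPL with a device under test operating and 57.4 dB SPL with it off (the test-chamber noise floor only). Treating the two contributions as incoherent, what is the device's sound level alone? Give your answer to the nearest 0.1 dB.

Background correction is a power subtraction:
L_src = 10·log₁₀(10^(58.8/10) − 10^(57.4/10)) = 10·log₁₀(209000) = 53.2 dB SPL.

53.2 dB SPL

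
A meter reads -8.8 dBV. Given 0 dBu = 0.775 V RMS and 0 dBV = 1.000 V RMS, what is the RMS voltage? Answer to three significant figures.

0.363 V

V = 1.000 V × 10^(-8.8/20).
= 1.000 × 0.3631 = 0.363 V.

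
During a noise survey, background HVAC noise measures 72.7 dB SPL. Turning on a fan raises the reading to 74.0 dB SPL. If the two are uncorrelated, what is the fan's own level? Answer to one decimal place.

Subtract intensities: L_src = 10·log₁₀(10^(L_total/10) − 10^(L_bg/10)).
L_src = 10·log₁₀(10^(74.0/10) − 10^(72.7/10)) = 10·log₁₀(6498000) = 68.1 dB SPL.

68.1 dB SPL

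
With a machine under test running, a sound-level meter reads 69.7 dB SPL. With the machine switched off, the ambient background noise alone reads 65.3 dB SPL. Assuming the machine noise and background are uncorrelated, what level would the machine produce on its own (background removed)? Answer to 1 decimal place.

Subtract intensities: L_src = 10·log₁₀(10^(L_total/10) − 10^(L_bg/10)).
L_src = 10·log₁₀(10^(69.7/10) − 10^(65.3/10)) = 10·log₁₀(5944000) = 67.7 dB SPL.

67.7 dB SPL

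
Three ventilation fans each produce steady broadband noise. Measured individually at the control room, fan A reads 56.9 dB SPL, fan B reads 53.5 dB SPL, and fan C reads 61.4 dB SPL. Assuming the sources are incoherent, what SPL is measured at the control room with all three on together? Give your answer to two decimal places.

Incoherent sources sum as intensities:
L_total = 10·log₁₀(10^(56.9/10) + 10^(53.5/10) + 10^(61.4/10)) = 10·log₁₀(2094000) = 63.21 dB SPL.

63.21 dB SPL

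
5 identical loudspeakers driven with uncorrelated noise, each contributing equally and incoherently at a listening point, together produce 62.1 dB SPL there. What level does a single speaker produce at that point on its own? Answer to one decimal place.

5 equal incoherent sources add 10·log₁₀(5) = 6.99 dB over one source.
L_one = 62.1 − 6.99 = 55.1 dB SPL.

55.1 dB SPL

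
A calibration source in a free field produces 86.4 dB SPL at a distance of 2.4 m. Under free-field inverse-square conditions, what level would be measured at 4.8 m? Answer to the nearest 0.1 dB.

80.4 dB SPL

Free-field point source: level drops by 20·log₁₀ of the distance ratio.
ΔL = −20·log₁₀(4.8/2.4) = -6.02 dB, so L₂ = 86.4 + (-6.02) = 80.4 dB SPL.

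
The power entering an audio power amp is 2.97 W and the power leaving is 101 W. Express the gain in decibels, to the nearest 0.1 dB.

Power ratio → dB uses the 10·log₁₀ form:
10·log₁₀(101/2.97) = 10·log₁₀(34.01) = 15.3 dB.

15.3 dB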